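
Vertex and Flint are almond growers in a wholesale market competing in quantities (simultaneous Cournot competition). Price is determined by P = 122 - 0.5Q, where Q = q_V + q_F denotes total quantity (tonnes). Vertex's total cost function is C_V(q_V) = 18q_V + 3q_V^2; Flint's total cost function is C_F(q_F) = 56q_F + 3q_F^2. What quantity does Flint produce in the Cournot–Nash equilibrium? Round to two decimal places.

8.41

Vertex's profit: π_V = (122 - 0.5Q)q_V - (18q_V + 3q_V²). Setting ∂π_V/∂q_V = 0: 104 - 7q_V - (1/2)(q_F) = 0.
Flint's first-order condition: 66 - 7q_F - (1/2)(q_V) = 0.
So q_V = (104 - (1/2)q_F)/7 and q_F = (66 - (1/2)q_V)/7.
Solving the pair: q_V = 556/39, q_F = 328/39.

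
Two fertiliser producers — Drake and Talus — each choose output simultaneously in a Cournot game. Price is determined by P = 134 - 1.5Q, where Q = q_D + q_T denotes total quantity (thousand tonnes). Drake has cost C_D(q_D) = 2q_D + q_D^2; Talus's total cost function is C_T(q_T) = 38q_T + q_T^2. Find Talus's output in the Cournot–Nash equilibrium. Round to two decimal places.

Drake's profit: π_D = (134 - 1.5Q)q_D - (2q_D + q_D²). Setting ∂π_D/∂q_D = 0: 132 - 5q_D - (3/2)(q_T) = 0.
Talus's first-order condition: 96 - 5q_T - (3/2)(q_D) = 0.
Best responses: q_D = (132 - (3/2)q_T)/5, q_T = (96 - (3/2)q_D)/5.
Substituting one into the other gives q_D = 22.6813 and q_T = 1128/91.

12.40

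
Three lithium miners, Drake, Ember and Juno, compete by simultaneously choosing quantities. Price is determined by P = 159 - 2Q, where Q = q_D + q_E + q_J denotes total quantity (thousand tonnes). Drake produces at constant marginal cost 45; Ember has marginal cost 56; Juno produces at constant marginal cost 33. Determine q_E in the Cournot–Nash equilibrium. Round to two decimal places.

8.63

Drake's profit: π_D = (159 - 2Q)q_D - (45q_D). Setting ∂π_D/∂q_D = 0: 114 - 4q_D - 2(q_E + q_J) = 0.
Ember's profit: π_E = (159 - 2Q)q_E - (56q_E). Setting ∂π_E/∂q_E = 0: 103 - 4q_E - 2(q_D + q_J) = 0.
Juno's profit: π_J = (159 - 2Q)q_J - (33q_J). Setting ∂π_J/∂q_J = 0: 126 - 4q_J - 2(q_D + q_E) = 0.
Summing all 3 equations gives 343 − 8Q = 0, hence Q = 343/8.
Back-substituting: q_D = (114 − 343/4)/2 = 113/8, q_E = (103 − 343/4)/2 = 69/8, q_J = (126 − 343/4)/2 = 161/8.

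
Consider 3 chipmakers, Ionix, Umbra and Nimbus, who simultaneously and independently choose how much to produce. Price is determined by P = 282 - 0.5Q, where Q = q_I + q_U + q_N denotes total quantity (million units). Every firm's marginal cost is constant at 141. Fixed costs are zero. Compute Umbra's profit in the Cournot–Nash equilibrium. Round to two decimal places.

A representative firm's profit is π_i = q_i(282 - 0.5Q) - 141q_i.
First-order condition (treating rivals' output as given): 141 - q_i - (1/2)·Σ_{j≠i} q_j = 0.
By symmetry each firm produces the same amount; substituting Σ_{j≠i} q_j = 2q_i yields q_i = 141/2.
Price P = 282 - (1/2)·(423/2) = 705/4.
Umbra's profit: (705/4 - 141)·(141/2) = 2485.1250.

2485.13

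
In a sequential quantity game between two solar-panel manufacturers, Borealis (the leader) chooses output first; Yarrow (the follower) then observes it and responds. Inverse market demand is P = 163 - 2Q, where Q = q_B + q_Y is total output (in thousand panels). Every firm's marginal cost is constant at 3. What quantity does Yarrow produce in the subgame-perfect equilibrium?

The follower Yarrow best-responds to any q_B: π_Y = (163 - 2Q)q_Y - 3q_Y.
Setting the follower's marginal profit to zero, 160 - 2q_B - 4q_Y = 0, i.e. q_Y = (160 - 2q_B)/4.
Borealis substitutes q_Y(q_B) into its own profit: π_B = q_B(163 - 2q_B - (160 - 2q_B)/2) - 3q_B = (83 - q_B)q_B - 3q_B.
The leader's first-order condition 80 - 2q_B = 0 yields q_B = 40.
Then q_Y = (160 - 2·40)/4 = 20.

20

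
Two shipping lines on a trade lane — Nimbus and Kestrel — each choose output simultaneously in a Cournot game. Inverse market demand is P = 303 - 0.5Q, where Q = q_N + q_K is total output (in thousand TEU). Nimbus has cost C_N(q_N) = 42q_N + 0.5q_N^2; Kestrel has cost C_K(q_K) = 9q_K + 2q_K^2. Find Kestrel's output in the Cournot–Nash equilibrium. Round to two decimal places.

46.92

Nimbus's profit: π_N = (303 - 0.5Q)q_N - (42q_N + (1/2)q_N²). Setting ∂π_N/∂q_N = 0: 261 - 2q_N - (1/2)(q_K) = 0.
Kestrel's first-order condition: 294 - 5q_K - (1/2)(q_N) = 0.
So q_N = (261 - (1/2)q_K)/2 and q_K = (294 - (1/2)q_N)/5.
Solving the pair: q_N = 1544/13, q_K = 610/13.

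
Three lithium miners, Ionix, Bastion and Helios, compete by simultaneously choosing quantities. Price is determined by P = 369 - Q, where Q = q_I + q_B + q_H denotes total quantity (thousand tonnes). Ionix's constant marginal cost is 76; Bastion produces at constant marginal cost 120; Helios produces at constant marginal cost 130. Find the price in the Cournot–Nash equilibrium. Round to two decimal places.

173.75

Ionix's profit: π_I = (369 - Q)q_I - (76q_I). Setting ∂π_I/∂q_I = 0: 293 - 2q_I - (q_B + q_H) = 0.
Bastion's first-order condition: 249 - 2q_B - (q_I + q_H) = 0.
Helios's first-order condition: 239 - 2q_H - (q_I + q_B) = 0.
Summing all 3 equations gives 781 − 4Q = 0, hence Q = 781/4.
Back-substituting: q_I = (293 − 781/4) = 391/4, q_B = (249 − 781/4) = 215/4, q_H = (239 − 781/4) = 175/4.
Total output Q = 781/4, so price P = 369 - 781/4 = 695/4.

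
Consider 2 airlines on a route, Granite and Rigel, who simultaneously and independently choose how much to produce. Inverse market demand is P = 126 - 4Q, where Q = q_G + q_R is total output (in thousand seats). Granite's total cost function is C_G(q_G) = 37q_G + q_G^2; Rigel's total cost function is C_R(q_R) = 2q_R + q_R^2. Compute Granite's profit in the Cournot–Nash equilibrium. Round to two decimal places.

110.00

Granite's profit: π_G = (126 - 4Q)q_G - (37q_G + q_G²). Setting ∂π_G/∂q_G = 0: 89 - 10q_G - 4(q_R) = 0.
Rigel's first-order condition: 124 - 10q_R - 4(q_G) = 0.
Rearranging gives the reaction functions q_G = (89 - 4q_R)/10 and q_R = (124 - 4q_G)/10.
Substituting one into the other gives q_G = 197/42 and q_R = 221/21.
Price P = 126 - 4·(213/14) = 456/7.
Granite's profit: (456/7)·(197/42) - 37·(197/42) - (197/42)² = 110.0028.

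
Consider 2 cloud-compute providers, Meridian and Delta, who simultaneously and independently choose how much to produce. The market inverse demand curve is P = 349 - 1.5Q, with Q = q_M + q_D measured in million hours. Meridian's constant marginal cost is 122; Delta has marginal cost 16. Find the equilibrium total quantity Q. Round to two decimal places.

Meridian's profit: π_M = (349 - 1.5Q)q_M - (122q_M). Setting ∂π_M/∂q_M = 0: 227 - 3q_M - (3/2)(q_D) = 0.
Delta's profit: π_D = (349 - 1.5Q)q_D - (16q_D). Setting ∂π_D/∂q_D = 0: 333 - 3q_D - (3/2)(q_M) = 0.
So q_M = (227 - (3/2)q_D)/3 and q_D = (333 - (3/2)q_M)/3.
Substituting one into the other gives q_M = 242/9 and q_D = 878/9.
Total output Q = 242/9 + 878/9 = 1120/9.

124.44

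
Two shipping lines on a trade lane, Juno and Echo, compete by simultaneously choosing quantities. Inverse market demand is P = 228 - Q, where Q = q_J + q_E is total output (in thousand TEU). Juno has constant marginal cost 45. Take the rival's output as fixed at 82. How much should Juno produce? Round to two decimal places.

With the rival's output fixed at 82, Juno's profit is π_J = (228 - 82 - q_J)q_J - (45q_J) = (146 - q_J)q_J - (45q_J).
∂π_J/∂q_J = 101 - 2q_J = 0, so q_J = 101/2.

50.50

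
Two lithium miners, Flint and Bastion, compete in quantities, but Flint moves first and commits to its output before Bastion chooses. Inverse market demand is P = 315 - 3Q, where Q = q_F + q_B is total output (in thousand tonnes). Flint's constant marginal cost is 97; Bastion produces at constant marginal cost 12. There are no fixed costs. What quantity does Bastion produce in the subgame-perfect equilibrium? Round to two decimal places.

39.42

The follower Bastion best-responds to any q_F: π_B = (315 - 3Q)q_B - 12q_B.
Setting the follower's marginal profit to zero, 303 - 3q_F - 6q_B = 0, i.e. q_B = (303 - 3q_F)/6.
The leader anticipates this reaction. Substituting into P = 315 - 3Q gives P = 327/2 - (3/2)q_F, so π_F = (327/2 - (3/2)q_F)q_F - 97q_F.
The leader's first-order condition 133/2 - 3q_F = 0 yields q_F = 133/6.
Then q_B = (303 - 3·(133/6))/6 = 473/12.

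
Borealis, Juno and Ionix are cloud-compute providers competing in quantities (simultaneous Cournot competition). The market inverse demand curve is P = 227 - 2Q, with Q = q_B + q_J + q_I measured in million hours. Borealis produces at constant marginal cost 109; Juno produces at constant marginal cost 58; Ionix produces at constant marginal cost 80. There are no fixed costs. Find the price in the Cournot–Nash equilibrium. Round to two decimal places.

Borealis's profit: π_B = (227 - 2Q)q_B - (109q_B). Setting ∂π_B/∂q_B = 0: 118 - 4q_B - 2(q_J + q_I) = 0.
Juno's first-order condition: 169 - 4q_J - 2(q_B + q_I) = 0.
Ionix's profit: π_I = (227 - 2Q)q_I - (80q_I). Setting ∂π_I/∂q_I = 0: 147 - 4q_I - 2(q_B + q_J) = 0.
Summing all 3 equations gives 434 − 8Q = 0, hence Q = 217/4.
Back-substituting: q_B = (118 − 217/2)/2 = 19/4, q_J = (169 − 217/2)/2 = 121/4, q_I = (147 − 217/2)/2 = 77/4.
Total output Q = 217/4, so price P = 227 - 2·(217/4) = 237/2.

118.50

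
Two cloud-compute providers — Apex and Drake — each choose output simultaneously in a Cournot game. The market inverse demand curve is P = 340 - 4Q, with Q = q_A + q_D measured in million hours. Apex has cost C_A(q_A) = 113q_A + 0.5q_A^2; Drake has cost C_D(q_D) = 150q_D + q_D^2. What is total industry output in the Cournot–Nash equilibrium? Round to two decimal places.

Apex's profit: π_A = (340 - 4Q)q_A - (113q_A + (1/2)q_A²). Setting ∂π_A/∂q_A = 0: 227 - 9q_A - 4(q_D) = 0.
Drake's first-order condition: 190 - 10q_D - 4(q_A) = 0.
So q_A = (227 - 4q_D)/9 and q_D = (190 - 4q_A)/10.
Substituting one into the other gives q_A = 755/37 and q_D = 401/37.
Total output Q = 755/37 + 401/37 = 1156/37.

31.24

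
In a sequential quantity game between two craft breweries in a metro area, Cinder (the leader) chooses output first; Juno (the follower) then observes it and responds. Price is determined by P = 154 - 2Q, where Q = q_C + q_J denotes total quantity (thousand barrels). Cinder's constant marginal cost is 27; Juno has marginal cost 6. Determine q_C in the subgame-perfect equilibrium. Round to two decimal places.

The follower Juno best-responds to any q_C: π_J = (154 - 2Q)q_J - 6q_J.
Follower FOC: 148 - 2q_C - 4q_J = 0, so q_J(q_C) = (148 - 2q_C)/4.
Cinder substitutes q_J(q_C) into its own profit: π_C = q_C(154 - 2q_C - (148 - 2q_C)/2) - 27q_C = (80 - q_C)q_C - 27q_C.
Leader FOC: 53 - 2q_C = 0, so q_C = 53/2.
Then q_J = (148 - 2·(53/2))/4 = 95/4.

26.50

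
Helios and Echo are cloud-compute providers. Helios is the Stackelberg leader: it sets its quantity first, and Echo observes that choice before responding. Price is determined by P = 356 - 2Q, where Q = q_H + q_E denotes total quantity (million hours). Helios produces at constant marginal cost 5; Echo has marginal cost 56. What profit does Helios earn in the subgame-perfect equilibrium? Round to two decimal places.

10100.25

Solve by backward induction. Given q_H, the follower Echo maximises π_E = (356 - 2q_H - 2q_E)q_E - 56q_E.
Follower FOC: 300 - 2q_H - 4q_E = 0, so q_E(q_H) = (300 - 2q_H)/4.
The leader anticipates this reaction. Substituting into P = 356 - 2Q gives P = 206 - q_H, so π_H = (206 - q_H)q_H - 5q_H.
Leader FOC: 201 - 2q_H = 0, so q_H = 201/2.
Then q_E = (300 - 2·(201/2))/4 = 99/4.
Price P = 356 - 2·(501/4) = 211/2.
Helios's profit: (211/2 - 5)·(201/2) = 10100.2500.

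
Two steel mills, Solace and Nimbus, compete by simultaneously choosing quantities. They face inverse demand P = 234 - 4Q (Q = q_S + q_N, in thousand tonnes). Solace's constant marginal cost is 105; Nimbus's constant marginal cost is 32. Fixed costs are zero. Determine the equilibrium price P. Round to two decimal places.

Solace's profit: π_S = (234 - 4Q)q_S - (105q_S). Setting ∂π_S/∂q_S = 0: 129 - 8q_S - 4(q_N) = 0.
Nimbus's first-order condition: 202 - 8q_N - 4(q_S) = 0.
Best responses: q_S = (129 - 4q_N)/8, q_N = (202 - 4q_S)/8.
Solving the pair: q_S = 14/3, q_N = 275/12.
Total output Q = 331/12, so price P = 234 - 4·(331/12) = 371/3.

123.67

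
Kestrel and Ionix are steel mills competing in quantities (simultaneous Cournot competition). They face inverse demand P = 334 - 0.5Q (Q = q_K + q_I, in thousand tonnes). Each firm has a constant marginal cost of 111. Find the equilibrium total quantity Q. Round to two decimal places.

297.33

Each firm earns π_i = (334 - 0.5Q)q_i - 111q_i.
Setting ∂π_i/∂q_i = 0 with rivals' quantities fixed: 223 - q_i - (1/2)q_j = 0.
By symmetry each firm produces the same amount; substituting q_j = q_i yields q_i = 223/(3/2) = 446/3.
Total output Q = 446/3 + 446/3 = 892/3.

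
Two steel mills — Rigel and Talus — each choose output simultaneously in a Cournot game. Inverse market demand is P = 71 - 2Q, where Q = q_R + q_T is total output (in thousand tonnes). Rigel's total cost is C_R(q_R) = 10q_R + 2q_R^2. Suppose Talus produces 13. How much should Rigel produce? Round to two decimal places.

With the rival's output fixed at 13, Rigel's profit is π_R = (71 - 2·13 - 2q_R)q_R - (10q_R + 2q_R²) = (45 - 2q_R)q_R - (10q_R + 2q_R²).
∂π_R/∂q_R = 35 - 8q_R = 0, so q_R = 35/8.

4.38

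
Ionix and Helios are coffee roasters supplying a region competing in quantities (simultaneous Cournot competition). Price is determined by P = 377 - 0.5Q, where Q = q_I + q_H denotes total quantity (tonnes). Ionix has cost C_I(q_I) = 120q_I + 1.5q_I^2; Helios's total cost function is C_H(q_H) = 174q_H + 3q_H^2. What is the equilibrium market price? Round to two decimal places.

334.10

Ionix's profit: π_I = (377 - 0.5Q)q_I - (120q_I + (3/2)q_I²). Setting ∂π_I/∂q_I = 0: 257 - 4q_I - (1/2)(q_H) = 0.
Helios's profit: π_H = (377 - 0.5Q)q_H - (174q_H + 3q_H²). Setting ∂π_H/∂q_H = 0: 203 - 7q_H - (1/2)(q_I) = 0.
Best responses: q_I = (257 - (1/2)q_H)/4, q_H = (203 - (1/2)q_I)/7.
Solving the pair: q_I = 61.1712, q_H = 24.6306.
Total output Q = 85.8018, so price P = 377 - (1/2)·85.8018 = 334.0991.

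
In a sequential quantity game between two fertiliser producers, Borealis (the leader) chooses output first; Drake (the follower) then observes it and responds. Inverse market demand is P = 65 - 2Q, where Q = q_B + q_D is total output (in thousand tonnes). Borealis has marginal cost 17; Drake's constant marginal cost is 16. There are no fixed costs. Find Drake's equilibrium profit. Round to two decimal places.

81.28

Solve by backward induction. Given q_B, the follower Drake maximises π_D = (65 - 2q_B - 2q_D)q_D - 16q_D.
∂π_D/∂q_D = 49 - 2q_B - 4q_D = 0 gives the reaction function q_D = (49 - 2q_B)/4.
The leader anticipates this reaction. Substituting into P = 65 - 2Q gives P = 81/2 - q_B, so π_B = (81/2 - q_B)q_B - 17q_B.
Leader FOC: 47/2 - 2q_B = 0, so q_B = 47/4.
Then q_D = (49 - 2·(47/4))/4 = 51/8.
Price P = 65 - 2·(145/8) = 115/4.
Drake's profit: (115/4 - 16)·(51/8) = 81.2813.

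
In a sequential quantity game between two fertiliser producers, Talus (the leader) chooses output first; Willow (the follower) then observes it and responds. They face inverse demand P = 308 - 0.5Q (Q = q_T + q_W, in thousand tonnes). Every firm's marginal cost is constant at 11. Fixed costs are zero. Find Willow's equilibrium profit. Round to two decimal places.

The follower Willow best-responds to any q_T: π_W = (308 - 0.5Q)q_W - 11q_W.
Setting the follower's marginal profit to zero, 297 - (1/2)q_T - q_W = 0, i.e. q_W = (297 - (1/2)q_T).
The leader anticipates this reaction. Substituting into P = 308 - 0.5Q gives P = 319/2 - (1/4)q_T, so π_T = (319/2 - (1/4)q_T)q_T - 11q_T.
The leader's first-order condition 297/2 - (1/2)q_T = 0 yields q_T = 297.
Then q_W = (297 - (1/2)·297) = 297/2.
Price P = 308 - (1/2)·(891/2) = 341/4.
Willow's profit: (341/4 - 11)·(297/2) = 11026.1250.

11026.13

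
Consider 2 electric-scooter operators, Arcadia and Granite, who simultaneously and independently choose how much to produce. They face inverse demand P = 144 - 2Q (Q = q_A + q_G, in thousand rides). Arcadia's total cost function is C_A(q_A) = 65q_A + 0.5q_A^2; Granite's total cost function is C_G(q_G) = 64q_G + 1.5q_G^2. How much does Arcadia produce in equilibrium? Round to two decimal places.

12.68

Arcadia's profit: π_A = (144 - 2Q)q_A - (65q_A + (1/2)q_A²). Setting ∂π_A/∂q_A = 0: 79 - 5q_A - 2(q_G) = 0.
Granite's profit: π_G = (144 - 2Q)q_G - (64q_G + (3/2)q_G²). Setting ∂π_G/∂q_G = 0: 80 - 7q_G - 2(q_A) = 0.
Best responses: q_A = (79 - 2q_G)/5, q_G = (80 - 2q_A)/7.
Substituting one into the other gives q_A = 393/31 and q_G = 242/31.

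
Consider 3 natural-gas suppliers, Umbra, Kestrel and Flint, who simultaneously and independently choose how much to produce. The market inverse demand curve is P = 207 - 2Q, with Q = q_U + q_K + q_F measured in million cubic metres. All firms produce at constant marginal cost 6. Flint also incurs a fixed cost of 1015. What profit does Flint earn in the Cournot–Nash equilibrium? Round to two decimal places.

247.53

Each firm earns π_i = (207 - 2Q)q_i - 6q_i.
Setting ∂π_i/∂q_i = 0 with rivals' quantities fixed: 201 - 4q_i - 2·Σ_{j≠i} q_j = 0.
With identical firms every q_j equals q_i, so Σ_{j≠i} q_j = 2q_i and 201 = 8q_i, giving q_i = 201/8.
Price P = 207 - 2·(603/8) = 225/4.
Flint's profit: (225/4 - 6)·(201/8) - 1015 = 247.5313.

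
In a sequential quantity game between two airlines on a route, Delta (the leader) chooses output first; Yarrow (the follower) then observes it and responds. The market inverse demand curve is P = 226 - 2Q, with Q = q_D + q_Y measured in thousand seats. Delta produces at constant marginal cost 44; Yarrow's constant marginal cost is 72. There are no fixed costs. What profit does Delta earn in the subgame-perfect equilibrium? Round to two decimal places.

2756.25

The follower Yarrow best-responds to any q_D: π_Y = (226 - 2Q)q_Y - 72q_Y.
Follower FOC: 154 - 2q_D - 4q_Y = 0, so q_Y(q_D) = (154 - 2q_D)/4.
The leader anticipates this reaction. Substituting into P = 226 - 2Q gives P = 149 - q_D, so π_D = (149 - q_D)q_D - 44q_D.
Maximising: ∂π_D/∂q_D = 105 - 2q_D = 0, giving q_D = 105/2.
Then q_Y = (154 - 2·(105/2))/4 = 49/4.
Price P = 226 - 2·(259/4) = 193/2.
Delta's profit: (193/2 - 44)·(105/2) = 2756.2500.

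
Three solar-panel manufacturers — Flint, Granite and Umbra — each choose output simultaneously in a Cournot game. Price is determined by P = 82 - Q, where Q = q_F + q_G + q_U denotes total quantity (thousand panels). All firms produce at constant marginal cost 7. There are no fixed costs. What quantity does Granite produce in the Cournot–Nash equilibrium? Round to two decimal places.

A representative firm's profit is π_i = q_i(82 - Q) - 7q_i.
Setting ∂π_i/∂q_i = 0 with rivals' quantities fixed: 75 - 2q_i - Σ_{j≠i} q_j = 0.
By symmetry each firm produces the same amount; substituting Σ_{j≠i} q_j = 2q_i yields q_i = 75/4.

18.75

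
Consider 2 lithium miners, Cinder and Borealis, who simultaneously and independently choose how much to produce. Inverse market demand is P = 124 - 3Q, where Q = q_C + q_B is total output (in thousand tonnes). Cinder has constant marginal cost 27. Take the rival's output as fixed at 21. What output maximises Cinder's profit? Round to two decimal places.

5.67

With the rival's output fixed at 21, Cinder's profit is π_C = (124 - 3·21 - 3q_C)q_C - (27q_C) = (61 - 3q_C)q_C - (27q_C).
∂π_C/∂q_C = 34 - 6q_C = 0, so q_C = 17/3.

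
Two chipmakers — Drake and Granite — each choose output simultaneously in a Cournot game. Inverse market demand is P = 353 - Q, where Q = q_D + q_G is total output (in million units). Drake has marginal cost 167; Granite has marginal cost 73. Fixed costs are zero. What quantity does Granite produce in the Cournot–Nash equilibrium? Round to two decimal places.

124.67

Drake's profit: π_D = (353 - Q)q_D - (167q_D). Setting ∂π_D/∂q_D = 0: 186 - 2q_D - (q_G) = 0.
Granite's first-order condition: 280 - 2q_G - (q_D) = 0.
So q_D = (186 - q_G)/2 and q_G = (280 - q_D)/2.
Solving the pair: q_D = 92/3, q_G = 374/3.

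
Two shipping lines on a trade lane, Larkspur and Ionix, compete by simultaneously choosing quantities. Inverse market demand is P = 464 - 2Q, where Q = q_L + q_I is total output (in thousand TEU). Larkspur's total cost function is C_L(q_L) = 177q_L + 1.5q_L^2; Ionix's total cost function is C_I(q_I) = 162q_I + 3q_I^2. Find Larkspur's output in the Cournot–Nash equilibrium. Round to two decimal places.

Larkspur's profit: π_L = (464 - 2Q)q_L - (177q_L + (3/2)q_L²). Setting ∂π_L/∂q_L = 0: 287 - 7q_L - 2(q_I) = 0.
Ionix's first-order condition: 302 - 10q_I - 2(q_L) = 0.
Rearranging gives the reaction functions q_L = (287 - 2q_I)/7 and q_I = (302 - 2q_L)/10.
Solving the pair: q_L = 103/3, q_I = 70/3.

34.33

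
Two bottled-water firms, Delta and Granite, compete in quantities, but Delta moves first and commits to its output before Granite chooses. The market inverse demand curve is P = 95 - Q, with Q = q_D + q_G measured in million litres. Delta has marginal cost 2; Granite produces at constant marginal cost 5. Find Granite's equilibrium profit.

441

The follower Granite best-responds to any q_D: π_G = (95 - Q)q_G - 5q_G.
∂π_G/∂q_G = 90 - q_D - 2q_G = 0 gives the reaction function q_G = (90 - q_D)/2.
The leader anticipates this reaction. Substituting into P = 95 - Q gives P = 50 - (1/2)q_D, so π_D = (50 - (1/2)q_D)q_D - 2q_D.
The leader's first-order condition 48 - q_D = 0 yields q_D = 48.
Then q_G = (90 - 48)/2 = 21.
Price P = 95 - 69 = 26.
Granite's profit: (26 - 5)·21 = 441.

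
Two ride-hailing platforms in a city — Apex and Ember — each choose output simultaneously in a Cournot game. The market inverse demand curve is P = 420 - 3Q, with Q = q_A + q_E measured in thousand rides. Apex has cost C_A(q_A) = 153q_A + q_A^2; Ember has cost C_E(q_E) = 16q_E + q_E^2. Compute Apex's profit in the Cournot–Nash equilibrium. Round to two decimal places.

Apex's profit: π_A = (420 - 3Q)q_A - (153q_A + q_A²). Setting ∂π_A/∂q_A = 0: 267 - 8q_A - 3(q_E) = 0.
Ember's profit: π_E = (420 - 3Q)q_E - (16q_E + q_E²). Setting ∂π_E/∂q_E = 0: 404 - 8q_E - 3(q_A) = 0.
Rearranging gives the reaction functions q_A = (267 - 3q_E)/8 and q_E = (404 - 3q_A)/8.
Substituting one into the other gives q_A = 84/5 and q_E = 221/5.
Price P = 420 - 3·61 = 237.
Apex's profit: 237·(84/5) - 153·(84/5) - (84/5)² = 1128.9600.

1128.96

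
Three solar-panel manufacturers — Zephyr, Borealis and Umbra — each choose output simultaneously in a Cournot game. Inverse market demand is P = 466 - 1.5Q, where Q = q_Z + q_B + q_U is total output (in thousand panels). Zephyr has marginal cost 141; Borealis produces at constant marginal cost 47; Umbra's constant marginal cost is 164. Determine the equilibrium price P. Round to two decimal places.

Zephyr's profit: π_Z = (466 - 1.5Q)q_Z - (141q_Z). Setting ∂π_Z/∂q_Z = 0: 325 - 3q_Z - (3/2)(q_B + q_U) = 0.
Borealis's profit: π_B = (466 - 1.5Q)q_B - (47q_B). Setting ∂π_B/∂q_B = 0: 419 - 3q_B - (3/2)(q_Z + q_U) = 0.
Umbra's profit: π_U = (466 - 1.5Q)q_U - (164q_U). Setting ∂π_U/∂q_U = 0: 302 - 3q_U - (3/2)(q_Z + q_B) = 0.
Summing all 3 equations gives 1046 − 6Q = 0, hence Q = 523/3.
Back-substituting: q_Z = (325 − 523/2)/(3/2) = 127/3, q_B = (419 − 523/2)/(3/2) = 105, q_U = (302 − 523/2)/(3/2) = 27.
Total output Q = 523/3, so price P = 466 - (3/2)·(523/3) = 409/2.

204.50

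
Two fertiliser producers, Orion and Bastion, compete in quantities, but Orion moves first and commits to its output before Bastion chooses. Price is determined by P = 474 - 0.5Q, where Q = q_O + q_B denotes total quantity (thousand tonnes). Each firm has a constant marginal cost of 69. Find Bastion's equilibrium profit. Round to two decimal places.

Solve by backward induction. Given q_O, the follower Bastion maximises π_B = (474 - (1/2)q_O - (1/2)q_B)q_B - 69q_B.
Follower FOC: 405 - (1/2)q_O - q_B = 0, so q_B(q_O) = (405 - (1/2)q_O).
Orion substitutes q_B(q_O) into its own profit: π_O = q_O(474 - (1/2)q_O - (405 - (1/2)q_O)/2) - 69q_O = (543/2 - (1/4)q_O)q_O - 69q_O.
Maximising: ∂π_O/∂q_O = 405/2 - (1/2)q_O = 0, giving q_O = 405.
Then q_B = (405 - (1/2)·405) = 405/2.
Price P = 474 - (1/2)·(1215/2) = 681/4.
Bastion's profit: (681/4 - 69)·(405/2) = 20503.1250.

20503.13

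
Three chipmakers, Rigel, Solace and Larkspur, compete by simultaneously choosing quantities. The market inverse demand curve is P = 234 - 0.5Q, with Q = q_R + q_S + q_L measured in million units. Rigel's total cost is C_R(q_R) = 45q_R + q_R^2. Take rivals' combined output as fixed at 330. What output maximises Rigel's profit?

With rivals' combined output fixed at 330, Rigel's profit is π_R = (234 - (1/2)·330 - (1/2)q_R)q_R - (45q_R + q_R²) = (69 - (1/2)q_R)q_R - (45q_R + q_R²).
∂π_R/∂q_R = 24 - 3q_R = 0, so q_R = 8.

8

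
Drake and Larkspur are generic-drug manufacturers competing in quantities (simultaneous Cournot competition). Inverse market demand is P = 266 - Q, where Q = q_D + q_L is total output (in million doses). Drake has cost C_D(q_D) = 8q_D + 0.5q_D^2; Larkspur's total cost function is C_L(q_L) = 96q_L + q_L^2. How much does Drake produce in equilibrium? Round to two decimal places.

Drake's profit: π_D = (266 - Q)q_D - (8q_D + (1/2)q_D²). Setting ∂π_D/∂q_D = 0: 258 - 3q_D - (q_L) = 0.
Larkspur's profit: π_L = (266 - Q)q_L - (96q_L + q_L²). Setting ∂π_L/∂q_L = 0: 170 - 4q_L - (q_D) = 0.
So q_D = (258 - q_L)/3 and q_L = (170 - q_D)/4.
Substituting one into the other gives q_D = 862/11 and q_L = 252/11.

78.36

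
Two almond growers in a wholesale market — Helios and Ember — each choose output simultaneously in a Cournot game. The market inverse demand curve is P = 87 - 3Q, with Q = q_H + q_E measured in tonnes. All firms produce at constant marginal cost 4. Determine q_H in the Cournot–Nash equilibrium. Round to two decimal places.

9.22

Each firm earns π_i = (87 - 3Q)q_i - 4q_i.
First-order condition (treating rivals' output as given): 83 - 6q_i - 3q_j = 0.
With identical firms every q_j equals q_i, so q_j = q_i and 83 = 9q_i, giving q_i = 83/9.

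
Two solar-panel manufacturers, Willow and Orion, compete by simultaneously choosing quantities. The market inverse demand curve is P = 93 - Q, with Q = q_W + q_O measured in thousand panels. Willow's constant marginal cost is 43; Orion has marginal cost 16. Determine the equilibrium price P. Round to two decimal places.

50.67

Willow's profit: π_W = (93 - Q)q_W - (43q_W). Setting ∂π_W/∂q_W = 0: 50 - 2q_W - (q_O) = 0.
Orion's first-order condition: 77 - 2q_O - (q_W) = 0.
Best responses: q_W = (50 - q_O)/2, q_O = (77 - q_W)/2.
Solving the pair: q_W = 23/3, q_O = 104/3.
Total output Q = 127/3, so price P = 93 - 127/3 = 152/3.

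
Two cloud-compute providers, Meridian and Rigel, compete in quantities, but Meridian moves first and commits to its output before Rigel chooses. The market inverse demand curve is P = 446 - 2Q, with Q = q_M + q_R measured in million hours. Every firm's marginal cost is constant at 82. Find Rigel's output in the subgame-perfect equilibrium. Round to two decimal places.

45.50

Solve by backward induction. Given q_M, the follower Rigel maximises π_R = (446 - 2q_M - 2q_R)q_R - 82q_R.
Follower FOC: 364 - 2q_M - 4q_R = 0, so q_R(q_M) = (364 - 2q_M)/4.
The leader anticipates this reaction. Substituting into P = 446 - 2Q gives P = 264 - q_M, so π_M = (264 - q_M)q_M - 82q_M.
Leader FOC: 182 - 2q_M = 0, so q_M = 91.
Then q_R = (364 - 2·91)/4 = 91/2.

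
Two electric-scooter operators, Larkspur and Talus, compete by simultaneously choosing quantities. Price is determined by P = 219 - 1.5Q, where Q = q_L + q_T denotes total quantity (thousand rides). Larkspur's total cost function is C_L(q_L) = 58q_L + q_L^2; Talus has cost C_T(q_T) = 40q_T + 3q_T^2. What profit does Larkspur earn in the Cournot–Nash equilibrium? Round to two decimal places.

1906.34

Larkspur's profit: π_L = (219 - 1.5Q)q_L - (58q_L + q_L²). Setting ∂π_L/∂q_L = 0: 161 - 5q_L - (3/2)(q_T) = 0.
Talus's profit: π_T = (219 - 1.5Q)q_T - (40q_T + 3q_T²). Setting ∂π_T/∂q_T = 0: 179 - 9q_T - (3/2)(q_L) = 0.
So q_L = (161 - (3/2)q_T)/5 and q_T = (179 - (3/2)q_L)/9.
Solving the pair: q_L = 1574/57, q_T = 15.2865.
Price P = 219 - (3/2)·42.9006 = 154.6491.
Larkspur's profit: 154.6491·(1574/57) - 58·(1574/57) - (1574/57)² = 1906.3373.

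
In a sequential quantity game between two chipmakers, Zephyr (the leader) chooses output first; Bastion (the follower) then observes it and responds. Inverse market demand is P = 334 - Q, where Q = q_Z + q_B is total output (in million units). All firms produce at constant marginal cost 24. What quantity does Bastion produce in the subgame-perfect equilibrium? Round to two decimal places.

77.50

Solve by backward induction. Given q_Z, the follower Bastion maximises π_B = (334 - q_Z - q_B)q_B - 24q_B.
Setting the follower's marginal profit to zero, 310 - q_Z - 2q_B = 0, i.e. q_B = (310 - q_Z)/2.
The leader anticipates this reaction. Substituting into P = 334 - Q gives P = 179 - (1/2)q_Z, so π_Z = (179 - (1/2)q_Z)q_Z - 24q_Z.
The leader's first-order condition 155 - q_Z = 0 yields q_Z = 155.
Then q_B = (310 - 155)/2 = 155/2.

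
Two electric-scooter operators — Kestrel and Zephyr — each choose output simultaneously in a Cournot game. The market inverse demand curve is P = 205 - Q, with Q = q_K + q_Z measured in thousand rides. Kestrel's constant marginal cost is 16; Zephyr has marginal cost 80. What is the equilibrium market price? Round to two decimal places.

100.33

Kestrel's profit: π_K = (205 - Q)q_K - (16q_K). Setting ∂π_K/∂q_K = 0: 189 - 2q_K - (q_Z) = 0.
Zephyr's profit: π_Z = (205 - Q)q_Z - (80q_Z). Setting ∂π_Z/∂q_Z = 0: 125 - 2q_Z - (q_K) = 0.
Rearranging gives the reaction functions q_K = (189 - q_Z)/2 and q_Z = (125 - q_K)/2.
Solving the pair: q_K = 253/3, q_Z = 61/3.
Total output Q = 314/3, so price P = 205 - 314/3 = 301/3.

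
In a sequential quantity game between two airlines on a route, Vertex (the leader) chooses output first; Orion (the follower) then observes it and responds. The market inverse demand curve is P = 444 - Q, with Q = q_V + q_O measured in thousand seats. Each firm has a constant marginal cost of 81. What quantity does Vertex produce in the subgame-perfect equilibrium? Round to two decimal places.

181.50

Solve by backward induction. Given q_V, the follower Orion maximises π_O = (444 - q_V - q_O)q_O - 81q_O.
Follower FOC: 363 - q_V - 2q_O = 0, so q_O(q_V) = (363 - q_V)/2.
Vertex substitutes q_O(q_V) into its own profit: π_V = q_V(444 - q_V - (363 - q_V)/2) - 81q_V = (525/2 - (1/2)q_V)q_V - 81q_V.
The leader's first-order condition 363/2 - q_V = 0 yields q_V = 363/2.
Then q_O = (363 - 363/2)/2 = 363/4.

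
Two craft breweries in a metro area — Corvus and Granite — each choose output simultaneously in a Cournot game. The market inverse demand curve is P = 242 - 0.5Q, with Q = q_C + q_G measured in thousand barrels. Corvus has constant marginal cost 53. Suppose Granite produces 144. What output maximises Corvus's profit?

117

With the rival's output fixed at 144, Corvus's profit is π_C = (242 - (1/2)·144 - (1/2)q_C)q_C - (53q_C) = (170 - (1/2)q_C)q_C - (53q_C).
∂π_C/∂q_C = 117 - q_C = 0, so q_C = 117.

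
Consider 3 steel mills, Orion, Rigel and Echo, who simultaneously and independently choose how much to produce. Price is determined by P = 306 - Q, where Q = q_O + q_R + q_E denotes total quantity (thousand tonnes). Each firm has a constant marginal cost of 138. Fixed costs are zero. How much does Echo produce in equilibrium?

A representative firm's profit is π_i = q_i(306 - Q) - 138q_i.
Setting ∂π_i/∂q_i = 0 with rivals' quantities fixed: 168 - 2q_i - Σ_{j≠i} q_j = 0.
By symmetry each firm produces the same amount; substituting Σ_{j≠i} q_j = 2q_i yields q_i = 168/4 = 42.

42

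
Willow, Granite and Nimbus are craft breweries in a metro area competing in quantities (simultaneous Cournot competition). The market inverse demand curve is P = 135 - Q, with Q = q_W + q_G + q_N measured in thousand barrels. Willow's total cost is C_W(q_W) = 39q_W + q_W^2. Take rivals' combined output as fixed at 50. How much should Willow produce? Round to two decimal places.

With rivals' combined output fixed at 50, Willow's profit is π_W = (135 - 50 - q_W)q_W - (39q_W + q_W²) = (85 - q_W)q_W - (39q_W + q_W²).
∂π_W/∂q_W = 46 - 4q_W = 0, so q_W = 23/2.

11.50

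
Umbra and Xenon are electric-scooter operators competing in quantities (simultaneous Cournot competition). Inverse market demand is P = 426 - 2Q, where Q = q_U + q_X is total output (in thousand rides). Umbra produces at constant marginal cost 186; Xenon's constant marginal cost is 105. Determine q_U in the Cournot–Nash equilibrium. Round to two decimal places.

26.50

Umbra's profit: π_U = (426 - 2Q)q_U - (186q_U). Setting ∂π_U/∂q_U = 0: 240 - 4q_U - 2(q_X) = 0.
Xenon's profit: π_X = (426 - 2Q)q_X - (105q_X). Setting ∂π_X/∂q_X = 0: 321 - 4q_X - 2(q_U) = 0.
Best responses: q_U = (240 - 2q_X)/4, q_X = (321 - 2q_U)/4.
Substituting one into the other gives q_U = 53/2 and q_X = 67.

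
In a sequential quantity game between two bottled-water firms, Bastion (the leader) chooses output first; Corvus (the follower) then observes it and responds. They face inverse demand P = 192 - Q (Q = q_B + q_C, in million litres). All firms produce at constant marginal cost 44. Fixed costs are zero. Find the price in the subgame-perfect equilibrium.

81

The follower Corvus best-responds to any q_B: π_C = (192 - Q)q_C - 44q_C.
Setting the follower's marginal profit to zero, 148 - q_B - 2q_C = 0, i.e. q_C = (148 - q_B)/2.
The leader anticipates this reaction. Substituting into P = 192 - Q gives P = 118 - (1/2)q_B, so π_B = (118 - (1/2)q_B)q_B - 44q_B.
The leader's first-order condition 74 - q_B = 0 yields q_B = 74.
Then q_C = (148 - 74)/2 = 37.
Total output Q = 111, so price P = 192 - 111 = 81.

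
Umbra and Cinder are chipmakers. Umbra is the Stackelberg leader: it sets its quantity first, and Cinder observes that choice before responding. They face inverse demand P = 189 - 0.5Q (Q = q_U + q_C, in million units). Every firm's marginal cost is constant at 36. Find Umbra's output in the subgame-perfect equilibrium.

153

Solve by backward induction. Given q_U, the follower Cinder maximises π_C = (189 - (1/2)q_U - (1/2)q_C)q_C - 36q_C.
Setting the follower's marginal profit to zero, 153 - (1/2)q_U - q_C = 0, i.e. q_C = (153 - (1/2)q_U).
The leader anticipates this reaction. Substituting into P = 189 - 0.5Q gives P = 225/2 - (1/4)q_U, so π_U = (225/2 - (1/4)q_U)q_U - 36q_U.
The leader's first-order condition 153/2 - (1/2)q_U = 0 yields q_U = 153.
Then q_C = (153 - (1/2)·153) = 153/2.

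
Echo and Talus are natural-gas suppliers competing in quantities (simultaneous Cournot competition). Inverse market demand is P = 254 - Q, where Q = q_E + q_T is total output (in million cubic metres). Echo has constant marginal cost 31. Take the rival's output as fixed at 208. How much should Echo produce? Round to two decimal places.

With the rival's output fixed at 208, Echo's profit is π_E = (254 - 208 - q_E)q_E - (31q_E) = (46 - q_E)q_E - (31q_E).
∂π_E/∂q_E = 15 - 2q_E = 0, so q_E = 15/2.

7.50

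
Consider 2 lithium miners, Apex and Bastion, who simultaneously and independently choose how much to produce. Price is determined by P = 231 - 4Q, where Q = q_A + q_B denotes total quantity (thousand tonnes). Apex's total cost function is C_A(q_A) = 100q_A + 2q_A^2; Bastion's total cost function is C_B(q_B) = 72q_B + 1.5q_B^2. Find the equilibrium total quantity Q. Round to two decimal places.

Apex's profit: π_A = (231 - 4Q)q_A - (100q_A + 2q_A²). Setting ∂π_A/∂q_A = 0: 131 - 12q_A - 4(q_B) = 0.
Bastion's first-order condition: 159 - 11q_B - 4(q_A) = 0.
Best responses: q_A = (131 - 4q_B)/12, q_B = (159 - 4q_A)/11.
Substituting one into the other gives q_A = 805/116 and q_B = 346/29.
Total output Q = 805/116 + 346/29 = 18.8707.

18.87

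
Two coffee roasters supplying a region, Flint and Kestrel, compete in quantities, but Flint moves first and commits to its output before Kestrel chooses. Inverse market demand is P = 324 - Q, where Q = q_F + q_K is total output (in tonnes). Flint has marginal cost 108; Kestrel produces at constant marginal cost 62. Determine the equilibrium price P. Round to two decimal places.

The follower Kestrel best-responds to any q_F: π_K = (324 - Q)q_K - 62q_K.
Follower FOC: 262 - q_F - 2q_K = 0, so q_K(q_F) = (262 - q_F)/2.
The leader anticipates this reaction. Substituting into P = 324 - Q gives P = 193 - (1/2)q_F, so π_F = (193 - (1/2)q_F)q_F - 108q_F.
Leader FOC: 85 - q_F = 0, so q_F = 85.
Then q_K = (262 - 85)/2 = 177/2.
Total output Q = 347/2, so price P = 324 - 347/2 = 301/2.

150.50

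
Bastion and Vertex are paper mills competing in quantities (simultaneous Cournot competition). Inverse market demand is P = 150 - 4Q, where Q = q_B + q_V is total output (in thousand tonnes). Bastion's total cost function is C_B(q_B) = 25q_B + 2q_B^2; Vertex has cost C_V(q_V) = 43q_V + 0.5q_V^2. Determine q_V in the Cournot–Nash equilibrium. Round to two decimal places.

Bastion's profit: π_B = (150 - 4Q)q_B - (25q_B + 2q_B²). Setting ∂π_B/∂q_B = 0: 125 - 12q_B - 4(q_V) = 0.
Vertex's profit: π_V = (150 - 4Q)q_V - (43q_V + (1/2)q_V²). Setting ∂π_V/∂q_V = 0: 107 - 9q_V - 4(q_B) = 0.
So q_B = (125 - 4q_V)/12 and q_V = (107 - 4q_B)/9.
Solving the pair: q_B = 697/92, q_V = 196/23.

8.52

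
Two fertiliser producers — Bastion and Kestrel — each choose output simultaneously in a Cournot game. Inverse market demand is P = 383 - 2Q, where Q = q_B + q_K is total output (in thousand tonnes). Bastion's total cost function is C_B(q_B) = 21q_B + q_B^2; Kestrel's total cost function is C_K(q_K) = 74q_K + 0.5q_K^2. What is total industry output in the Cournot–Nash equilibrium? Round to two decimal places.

89.31

Bastion's profit: π_B = (383 - 2Q)q_B - (21q_B + q_B²). Setting ∂π_B/∂q_B = 0: 362 - 6q_B - 2(q_K) = 0.
Kestrel's profit: π_K = (383 - 2Q)q_K - (74q_K + (1/2)q_K²). Setting ∂π_K/∂q_K = 0: 309 - 5q_K - 2(q_B) = 0.
So q_B = (362 - 2q_K)/6 and q_K = (309 - 2q_B)/5.
Substituting one into the other gives q_B = 596/13 and q_K = 565/13.
Total output Q = 596/13 + 565/13 = 1161/13.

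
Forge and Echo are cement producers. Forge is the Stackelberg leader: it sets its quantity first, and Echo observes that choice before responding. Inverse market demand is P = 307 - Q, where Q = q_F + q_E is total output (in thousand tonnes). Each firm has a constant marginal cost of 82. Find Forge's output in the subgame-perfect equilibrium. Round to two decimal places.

112.50

Solve by backward induction. Given q_F, the follower Echo maximises π_E = (307 - q_F - q_E)q_E - 82q_E.
Setting the follower's marginal profit to zero, 225 - q_F - 2q_E = 0, i.e. q_E = (225 - q_F)/2.
The leader anticipates this reaction. Substituting into P = 307 - Q gives P = 389/2 - (1/2)q_F, so π_F = (389/2 - (1/2)q_F)q_F - 82q_F.
Leader FOC: 225/2 - q_F = 0, so q_F = 225/2.
Then q_E = (225 - 225/2)/2 = 225/4.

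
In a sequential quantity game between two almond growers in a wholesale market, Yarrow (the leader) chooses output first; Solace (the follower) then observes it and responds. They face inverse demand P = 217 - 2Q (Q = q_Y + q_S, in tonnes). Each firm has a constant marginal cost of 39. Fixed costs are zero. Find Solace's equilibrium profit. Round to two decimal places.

The follower Solace best-responds to any q_Y: π_S = (217 - 2Q)q_S - 39q_S.
Setting the follower's marginal profit to zero, 178 - 2q_Y - 4q_S = 0, i.e. q_S = (178 - 2q_Y)/4.
The leader anticipates this reaction. Substituting into P = 217 - 2Q gives P = 128 - q_Y, so π_Y = (128 - q_Y)q_Y - 39q_Y.
Leader FOC: 89 - 2q_Y = 0, so q_Y = 89/2.
Then q_S = (178 - 2·(89/2))/4 = 89/4.
Price P = 217 - 2·(267/4) = 167/2.
Solace's profit: (167/2 - 39)·(89/4) = 990.1250.

990.13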